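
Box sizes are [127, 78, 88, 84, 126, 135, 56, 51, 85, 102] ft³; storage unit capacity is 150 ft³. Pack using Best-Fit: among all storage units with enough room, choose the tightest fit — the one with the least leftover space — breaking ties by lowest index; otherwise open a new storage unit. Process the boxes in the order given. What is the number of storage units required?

127 ft³ → storage unit 1 (remaining 23 ft³)
78 ft³ → storage unit 2 (remaining 72 ft³)
88 ft³ → storage unit 3 (remaining 62 ft³)
84 ft³ → storage unit 4 (remaining 66 ft³)
126 ft³ → storage unit 5 (remaining 24 ft³)
135 ft³ → storage unit 6 (remaining 15 ft³)
56 ft³ → storage unit 3 (remaining 6 ft³)
51 ft³ → storage unit 4 (remaining 15 ft³)
85 ft³ → storage unit 7 (remaining 65 ft³)
102 ft³ → storage unit 8 (remaining 48 ft³)
Final storage units: [127] [78] [88,56] [84,51] [126] [135] [85] [102].

8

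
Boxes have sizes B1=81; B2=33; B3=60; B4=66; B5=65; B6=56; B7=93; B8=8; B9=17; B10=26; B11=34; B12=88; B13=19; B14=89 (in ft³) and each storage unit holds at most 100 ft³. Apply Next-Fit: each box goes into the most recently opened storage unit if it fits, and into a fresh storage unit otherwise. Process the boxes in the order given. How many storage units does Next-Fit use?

10

B1 (81 ft³) → storage unit 1 (remaining 19 ft³)
B2 (33 ft³) → storage unit 2 (remaining 67 ft³)
B3 (60 ft³) → storage unit 2 (remaining 7 ft³)
B4 (66 ft³) → storage unit 3 (remaining 34 ft³)
B5 (65 ft³) → storage unit 4 (remaining 35 ft³)
B6 (56 ft³) → storage unit 5 (remaining 44 ft³)
B7 (93 ft³) → storage unit 6 (remaining 7 ft³)
B8 (8 ft³) → storage unit 7 (remaining 92 ft³)
B9 (17 ft³) → storage unit 7 (remaining 75 ft³)
B10 (26 ft³) → storage unit 7 (remaining 49 ft³)
B11 (34 ft³) → storage unit 7 (remaining 15 ft³)
B12 (88 ft³) → storage unit 8 (remaining 12 ft³)
B13 (19 ft³) → storage unit 9 (remaining 81 ft³)
B14 (89 ft³) → storage unit 10 (remaining 11 ft³)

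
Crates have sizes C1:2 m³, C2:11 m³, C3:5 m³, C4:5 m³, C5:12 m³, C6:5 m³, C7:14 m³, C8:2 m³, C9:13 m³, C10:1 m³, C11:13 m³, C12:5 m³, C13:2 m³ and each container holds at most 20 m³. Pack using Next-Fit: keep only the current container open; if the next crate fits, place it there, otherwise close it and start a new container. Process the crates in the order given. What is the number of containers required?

5

container 1: place C1 (2 m³), 18 m³ left
container 1: place C2 (11 m³), 7 m³ left
container 1: place C3 (5 m³), 2 m³ left
container 2: place C4 (5 m³), 15 m³ left
container 2: place C5 (12 m³), 3 m³ left
container 3: place C6 (5 m³), 15 m³ left
container 3: place C7 (14 m³), 1 m³ left
container 4: place C8 (2 m³), 18 m³ left
container 4: place C9 (13 m³), 5 m³ left
container 4: place C10 (1 m³), 4 m³ left
container 5: place C11 (13 m³), 7 m³ left
container 5: place C12 (5 m³), 2 m³ left
container 5: place C13 (2 m³), 0 m³ left
Final containers: [2,11,5] [5,12] [5,14] [2,13,1] [13,5,2].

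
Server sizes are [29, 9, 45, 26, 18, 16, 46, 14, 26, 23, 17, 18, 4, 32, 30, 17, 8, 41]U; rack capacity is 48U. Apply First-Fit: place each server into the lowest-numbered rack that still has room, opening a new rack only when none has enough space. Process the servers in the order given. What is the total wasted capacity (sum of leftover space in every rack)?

Put 29U in rack 1; 19U remain.
Put 9U in rack 1; 10U remain.
Put 45U in rack 2; 3U remain.
Put 26U in rack 3; 22U remain.
Put 18U in rack 3; 4U remain.
Put 16U in rack 4; 32U remain.
Put 46U in rack 5; 2U remain.
Put 14U in rack 4; 18U remain.
Put 26U in rack 6; 22U remain.
Put 23U in rack 7; 25U remain.
Put 17U in rack 4; 1U remain.
Put 18U in rack 6; 4U remain.
Put 4U in rack 1; 6U remain.
Put 32U in rack 8; 16U remain.
Put 30U in rack 9; 18U remain.
Put 17U in rack 7; 8U remain.
Put 8U in rack 7; 0U remain.
Put 41U in rack 10; 7U remain.
10 racks × 48U = 480U; used 419U; unused 61U.

61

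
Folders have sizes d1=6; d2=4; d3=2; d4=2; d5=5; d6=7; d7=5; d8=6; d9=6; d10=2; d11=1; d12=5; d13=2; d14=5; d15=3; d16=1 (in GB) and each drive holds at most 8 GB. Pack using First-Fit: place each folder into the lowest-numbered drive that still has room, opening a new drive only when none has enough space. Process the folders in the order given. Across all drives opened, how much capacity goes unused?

10

d1 (6 GB) → drive 1 (remaining 2 GB)
d2 (4 GB) → drive 2 (remaining 4 GB)
d3 (2 GB) → drive 1 (remaining 0 GB)
d4 (2 GB) → drive 2 (remaining 2 GB)
d5 (5 GB) → drive 3 (remaining 3 GB)
d6 (7 GB) → drive 4 (remaining 1 GB)
d7 (5 GB) → drive 5 (remaining 3 GB)
d8 (6 GB) → drive 6 (remaining 2 GB)
d9 (6 GB) → drive 7 (remaining 2 GB)
d10 (2 GB) → drive 2 (remaining 0 GB)
d11 (1 GB) → drive 3 (remaining 2 GB)
d12 (5 GB) → drive 8 (remaining 3 GB)
d13 (2 GB) → drive 3 (remaining 0 GB)
d14 (5 GB) → drive 9 (remaining 3 GB)
d15 (3 GB) → drive 5 (remaining 0 GB)
d16 (1 GB) → drive 4 (remaining 0 GB)
9 drives × 8 GB = 72 GB; used 62 GB; unused 10 GB.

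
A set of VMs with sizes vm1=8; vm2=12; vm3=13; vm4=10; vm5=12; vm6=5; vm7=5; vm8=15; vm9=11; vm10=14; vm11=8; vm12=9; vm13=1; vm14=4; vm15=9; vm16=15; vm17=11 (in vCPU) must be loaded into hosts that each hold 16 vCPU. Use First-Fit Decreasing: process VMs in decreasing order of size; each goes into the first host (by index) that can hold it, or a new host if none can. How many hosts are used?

Sorted descending: 15, 15, 14, 13, 12, 12, 11, 11, 10, 9, 9, 8, 8, 5, 5, 4, 1.
15 vCPU → host 1 (remaining 1 vCPU)
15 vCPU → host 2 (remaining 1 vCPU)
14 vCPU → host 3 (remaining 2 vCPU)
13 vCPU → host 4 (remaining 3 vCPU)
12 vCPU → host 5 (remaining 4 vCPU)
12 vCPU → host 6 (remaining 4 vCPU)
11 vCPU → host 7 (remaining 5 vCPU)
11 vCPU → host 8 (remaining 5 vCPU)
10 vCPU → host 9 (remaining 6 vCPU)
9 vCPU → host 10 (remaining 7 vCPU)
9 vCPU → host 11 (remaining 7 vCPU)
8 vCPU → host 12 (remaining 8 vCPU)
8 vCPU → host 12 (remaining 0 vCPU)
5 vCPU → host 7 (remaining 0 vCPU)
5 vCPU → host 8 (remaining 0 vCPU)
4 vCPU → host 5 (remaining 0 vCPU)
1 vCPU → host 1 (remaining 0 vCPU)

12 hosts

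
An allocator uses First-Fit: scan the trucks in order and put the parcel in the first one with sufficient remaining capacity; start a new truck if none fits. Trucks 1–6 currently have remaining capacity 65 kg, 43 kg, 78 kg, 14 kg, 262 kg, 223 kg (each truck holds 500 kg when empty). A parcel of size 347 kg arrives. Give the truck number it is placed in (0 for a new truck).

No truck has ≥ 347 kg free, so a new truck is opened.

0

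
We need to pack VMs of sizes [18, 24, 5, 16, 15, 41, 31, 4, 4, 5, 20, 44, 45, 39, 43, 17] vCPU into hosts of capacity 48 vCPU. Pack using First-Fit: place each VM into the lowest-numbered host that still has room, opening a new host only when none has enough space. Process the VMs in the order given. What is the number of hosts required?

Put 18 vCPU in host 1; 30 vCPU remain.
Put 24 vCPU in host 1; 6 vCPU remain.
Put 5 vCPU in host 1; 1 vCPU remain.
Put 16 vCPU in host 2; 32 vCPU remain.
Put 15 vCPU in host 2; 17 vCPU remain.
Put 41 vCPU in host 3; 7 vCPU remain.
Put 31 vCPU in host 4; 17 vCPU remain.
Put 4 vCPU in host 2; 13 vCPU remain.
Put 4 vCPU in host 2; 9 vCPU remain.
Put 5 vCPU in host 2; 4 vCPU remain.
Put 20 vCPU in host 5; 28 vCPU remain.
Put 44 vCPU in host 6; 4 vCPU remain.
Put 45 vCPU in host 7; 3 vCPU remain.
Put 39 vCPU in host 8; 9 vCPU remain.
Put 43 vCPU in host 9; 5 vCPU remain.
Put 17 vCPU in host 4; 0 vCPU remain.
Final hosts: [18,24,5] [16,15,4,4,5] [41] [31,17] [20] [44] [45] [39] [43].

9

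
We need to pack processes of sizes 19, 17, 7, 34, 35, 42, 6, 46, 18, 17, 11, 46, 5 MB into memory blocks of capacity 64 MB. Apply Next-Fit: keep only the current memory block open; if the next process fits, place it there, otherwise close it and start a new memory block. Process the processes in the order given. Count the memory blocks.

memory block 1: place 19 MB, 45 MB left
memory block 1: place 17 MB, 28 MB left
memory block 1: place 7 MB, 21 MB left
memory block 2: place 34 MB, 30 MB left
memory block 3: place 35 MB, 29 MB left
memory block 4: place 42 MB, 22 MB left
memory block 4: place 6 MB, 16 MB left
memory block 5: place 46 MB, 18 MB left
memory block 5: place 18 MB, 0 MB left
memory block 6: place 17 MB, 47 MB left
memory block 6: place 11 MB, 36 MB left
memory block 7: place 46 MB, 18 MB left
memory block 7: place 5 MB, 13 MB left
Final memory blocks: [19,17,7] [34] [35] [42,6] [46,18] [17,11] [46,5].

7 memory blocks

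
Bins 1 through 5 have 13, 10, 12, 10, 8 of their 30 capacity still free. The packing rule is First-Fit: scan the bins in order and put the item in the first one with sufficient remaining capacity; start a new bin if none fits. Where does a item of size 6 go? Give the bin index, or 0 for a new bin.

Bins with room: bin 1 (13), bin 2 (10), bin 3 (12), bin 4 (10), bin 5 (8).
The first with room is bin 1.

1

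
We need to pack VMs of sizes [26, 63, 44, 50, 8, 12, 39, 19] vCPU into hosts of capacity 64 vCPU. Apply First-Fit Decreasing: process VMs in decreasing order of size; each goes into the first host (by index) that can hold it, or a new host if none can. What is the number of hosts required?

5

Sorted descending: 63, 50, 44, 39, 26, 19, 12, 8.
host 1: place 63 vCPU, 1 vCPU left
host 2: place 50 vCPU, 14 vCPU left
host 3: place 44 vCPU, 20 vCPU left
host 4: place 39 vCPU, 25 vCPU left
host 5: place 26 vCPU, 38 vCPU left
host 3: place 19 vCPU, 1 vCPU left
host 2: place 12 vCPU, 2 vCPU left
host 4: place 8 vCPU, 17 vCPU left
Final hosts: [63] [50,12] [44,19] [39,8] [26].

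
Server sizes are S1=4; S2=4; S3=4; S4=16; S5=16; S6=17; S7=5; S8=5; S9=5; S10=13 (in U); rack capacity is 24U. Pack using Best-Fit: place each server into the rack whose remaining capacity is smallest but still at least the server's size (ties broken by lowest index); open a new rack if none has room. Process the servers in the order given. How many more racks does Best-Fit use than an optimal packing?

Best-Fit: [4,4,4] [16,5] [16,5] [17,5] [13] → 5 racks.
Total size 89U; any packing needs at least ⌈89/24⌉ = 4 racks.
An optimal packing achieves that bound: [17,5] [16,5] [16,4,4] [13,5,4] → 4 racks.
Excess: 5 − 4 = 1.

1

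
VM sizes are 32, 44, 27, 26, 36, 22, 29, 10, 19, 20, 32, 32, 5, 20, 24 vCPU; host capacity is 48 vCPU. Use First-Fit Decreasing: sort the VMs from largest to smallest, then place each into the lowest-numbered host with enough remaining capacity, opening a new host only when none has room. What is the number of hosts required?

Sorted descending: 44, 36, 32, 32, 32, 29, 27, 26, 24, 22, 20, 20, 19, 10, 5.
44 vCPU → host 1 (remaining 4 vCPU)
36 vCPU → host 2 (remaining 12 vCPU)
32 vCPU → host 3 (remaining 16 vCPU)
32 vCPU → host 4 (remaining 16 vCPU)
32 vCPU → host 5 (remaining 16 vCPU)
29 vCPU → host 6 (remaining 19 vCPU)
27 vCPU → host 7 (remaining 21 vCPU)
26 vCPU → host 8 (remaining 22 vCPU)
24 vCPU → host 9 (remaining 24 vCPU)
22 vCPU → host 8 (remaining 0 vCPU)
20 vCPU → host 7 (remaining 1 vCPU)
20 vCPU → host 9 (remaining 4 vCPU)
19 vCPU → host 6 (remaining 0 vCPU)
10 vCPU → host 2 (remaining 2 vCPU)
5 vCPU → host 3 (remaining 11 vCPU)

9 hosts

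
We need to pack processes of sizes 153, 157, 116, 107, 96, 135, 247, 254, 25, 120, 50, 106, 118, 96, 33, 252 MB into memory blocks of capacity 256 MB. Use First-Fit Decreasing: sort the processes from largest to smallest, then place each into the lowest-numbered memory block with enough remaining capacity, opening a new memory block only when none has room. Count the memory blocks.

9

Sorted descending: 254, 252, 247, 157, 153, 135, 120, 118, 116, 107, 106, 96, 96, 50, 33, 25.
Put 254 MB in memory block 1; 2 MB remain.
Put 252 MB in memory block 2; 4 MB remain.
Put 247 MB in memory block 3; 9 MB remain.
Put 157 MB in memory block 4; 99 MB remain.
Put 153 MB in memory block 5; 103 MB remain.
Put 135 MB in memory block 6; 121 MB remain.
Put 120 MB in memory block 6; 1 MB remain.
Put 118 MB in memory block 7; 138 MB remain.
Put 116 MB in memory block 7; 22 MB remain.
Put 107 MB in memory block 8; 149 MB remain.
Put 106 MB in memory block 8; 43 MB remain.
Put 96 MB in memory block 4; 3 MB remain.
Put 96 MB in memory block 5; 7 MB remain.
Put 50 MB in memory block 9; 206 MB remain.
Put 33 MB in memory block 8; 10 MB remain.
Put 25 MB in memory block 9; 181 MB remain.
Final memory blocks: [254] [252] [247] [157,96] [153,96] [135,120] [118,116] [107,106,33] [50,25].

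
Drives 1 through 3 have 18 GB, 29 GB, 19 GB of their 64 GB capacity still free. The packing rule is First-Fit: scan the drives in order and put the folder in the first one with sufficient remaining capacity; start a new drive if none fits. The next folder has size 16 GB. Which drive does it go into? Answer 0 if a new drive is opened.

Drives with room: drive 1 (18 GB), drive 2 (29 GB), drive 3 (19 GB).
The first with room is drive 1.

1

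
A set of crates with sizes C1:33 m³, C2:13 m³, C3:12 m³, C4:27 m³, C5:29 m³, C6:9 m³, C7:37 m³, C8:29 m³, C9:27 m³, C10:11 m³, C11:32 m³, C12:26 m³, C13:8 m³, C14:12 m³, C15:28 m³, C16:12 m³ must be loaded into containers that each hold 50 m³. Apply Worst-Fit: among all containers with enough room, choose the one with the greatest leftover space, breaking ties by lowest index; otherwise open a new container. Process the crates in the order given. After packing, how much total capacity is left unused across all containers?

C1 (33 m³) → container 1 (remaining 17 m³)
C2 (13 m³) → container 1 (remaining 4 m³)
C3 (12 m³) → container 2 (remaining 38 m³)
C4 (27 m³) → container 2 (remaining 11 m³)
C5 (29 m³) → container 3 (remaining 21 m³)
C6 (9 m³) → container 3 (remaining 12 m³)
C7 (37 m³) → container 4 (remaining 13 m³)
C8 (29 m³) → container 5 (remaining 21 m³)
C9 (27 m³) → container 6 (remaining 23 m³)
C10 (11 m³) → container 6 (remaining 12 m³)
C11 (32 m³) → container 7 (remaining 18 m³)
C12 (26 m³) → container 8 (remaining 24 m³)
C13 (8 m³) → container 8 (remaining 16 m³)
C14 (12 m³) → container 5 (remaining 9 m³)
C15 (28 m³) → container 9 (remaining 22 m³)
C16 (12 m³) → container 9 (remaining 10 m³)
9 containers × 50 m³ = 450 m³; used 345 m³; unused 105 m³.

105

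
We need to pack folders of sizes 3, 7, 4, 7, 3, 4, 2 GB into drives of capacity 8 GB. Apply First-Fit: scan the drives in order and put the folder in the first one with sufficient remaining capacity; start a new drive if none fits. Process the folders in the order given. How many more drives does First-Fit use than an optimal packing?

First-Fit: [3,4] [7] [7] [3,4] [2] → 5 drives.
Total size 30 GB; any packing needs at least ⌈30/8⌉ = 4 drives.
An optimal packing achieves that bound: [7] [7] [4,4] [3,3,2] → 4 drives.
Excess: 5 − 4 = 1.

1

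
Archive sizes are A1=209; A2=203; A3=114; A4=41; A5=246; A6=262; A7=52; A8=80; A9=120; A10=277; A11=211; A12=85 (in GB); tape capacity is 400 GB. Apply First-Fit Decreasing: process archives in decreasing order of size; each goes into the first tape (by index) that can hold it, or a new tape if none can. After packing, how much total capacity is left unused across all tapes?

Sorted descending: 277, 262, 246, 211, 209, 203, 120, 114, 85, 80, 52, 41.
tape 1: place 277 GB, 123 GB left
tape 2: place 262 GB, 138 GB left
tape 3: place 246 GB, 154 GB left
tape 4: place 211 GB, 189 GB left
tape 5: place 209 GB, 191 GB left
tape 6: place 203 GB, 197 GB left
tape 1: place 120 GB, 3 GB left
tape 2: place 114 GB, 24 GB left
tape 3: place 85 GB, 69 GB left
tape 4: place 80 GB, 109 GB left
tape 3: place 52 GB, 17 GB left
tape 4: place 41 GB, 68 GB left
6 tapes × 400 GB = 2400 GB; used 1900 GB; unused 500 GB.

500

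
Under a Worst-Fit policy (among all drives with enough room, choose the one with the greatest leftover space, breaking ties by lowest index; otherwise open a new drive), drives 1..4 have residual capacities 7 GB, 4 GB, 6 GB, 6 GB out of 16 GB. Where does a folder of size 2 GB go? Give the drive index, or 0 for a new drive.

1

Drives with room: drive 1 (7 GB), drive 2 (4 GB), drive 3 (6 GB), drive 4 (6 GB).
Most room is drive 1 with 7 GB free.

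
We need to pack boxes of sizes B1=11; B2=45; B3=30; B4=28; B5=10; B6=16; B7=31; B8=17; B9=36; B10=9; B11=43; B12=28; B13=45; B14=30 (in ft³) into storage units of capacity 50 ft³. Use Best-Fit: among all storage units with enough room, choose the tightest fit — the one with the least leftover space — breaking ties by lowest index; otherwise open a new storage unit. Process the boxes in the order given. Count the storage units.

storage unit 1: place B1 (11 ft³), 39 ft³ left
storage unit 2: place B2 (45 ft³), 5 ft³ left
storage unit 1: place B3 (30 ft³), 9 ft³ left
storage unit 3: place B4 (28 ft³), 22 ft³ left
storage unit 3: place B5 (10 ft³), 12 ft³ left
storage unit 4: place B6 (16 ft³), 34 ft³ left
storage unit 4: place B7 (31 ft³), 3 ft³ left
storage unit 5: place B8 (17 ft³), 33 ft³ left
storage unit 6: place B9 (36 ft³), 14 ft³ left
storage unit 1: place B10 (9 ft³), 0 ft³ left
storage unit 7: place B11 (43 ft³), 7 ft³ left
storage unit 5: place B12 (28 ft³), 5 ft³ left
storage unit 8: place B13 (45 ft³), 5 ft³ left
storage unit 9: place B14 (30 ft³), 20 ft³ left
Final storage units: [11,30,9] [45] [28,10] [16,31] [17,28] [36] [43] [45] [30].

9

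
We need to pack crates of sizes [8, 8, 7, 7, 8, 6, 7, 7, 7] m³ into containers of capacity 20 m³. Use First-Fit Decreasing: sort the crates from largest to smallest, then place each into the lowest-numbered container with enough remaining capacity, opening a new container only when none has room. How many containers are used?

4 containers

Sorted descending: 8, 8, 8, 7, 7, 7, 7, 7, 6.
container 1: place 8 m³, 12 m³ left
container 1: place 8 m³, 4 m³ left
container 2: place 8 m³, 12 m³ left
container 2: place 7 m³, 5 m³ left
container 3: place 7 m³, 13 m³ left
container 3: place 7 m³, 6 m³ left
container 4: place 7 m³, 13 m³ left
container 4: place 7 m³, 6 m³ left
container 3: place 6 m³, 0 m³ left
Final containers: [8,8] [8,7] [7,7,6] [7,7].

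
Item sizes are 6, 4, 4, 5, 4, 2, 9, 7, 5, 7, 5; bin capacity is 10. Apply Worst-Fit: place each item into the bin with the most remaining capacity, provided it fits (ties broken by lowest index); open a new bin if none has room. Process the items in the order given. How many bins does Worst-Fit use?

7

bin 1: place 6, 4 left
bin 1: place 4, 0 left
bin 2: place 4, 6 left
bin 2: place 5, 1 left
bin 3: place 4, 6 left
bin 3: place 2, 4 left
bin 4: place 9, 1 left
bin 5: place 7, 3 left
bin 6: place 5, 5 left
bin 7: place 7, 3 left
bin 6: place 5, 0 left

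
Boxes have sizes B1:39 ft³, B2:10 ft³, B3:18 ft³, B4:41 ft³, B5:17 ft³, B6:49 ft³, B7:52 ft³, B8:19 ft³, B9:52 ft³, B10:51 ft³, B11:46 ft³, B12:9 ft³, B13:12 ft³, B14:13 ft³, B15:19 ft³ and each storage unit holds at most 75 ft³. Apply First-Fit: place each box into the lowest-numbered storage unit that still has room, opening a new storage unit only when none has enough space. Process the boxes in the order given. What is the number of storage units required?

Put B1 (39 ft³) in storage unit 1; 36 ft³ remain.
Put B2 (10 ft³) in storage unit 1; 26 ft³ remain.
Put B3 (18 ft³) in storage unit 1; 8 ft³ remain.
Put B4 (41 ft³) in storage unit 2; 34 ft³ remain.
Put B5 (17 ft³) in storage unit 2; 17 ft³ remain.
Put B6 (49 ft³) in storage unit 3; 26 ft³ remain.
Put B7 (52 ft³) in storage unit 4; 23 ft³ remain.
Put B8 (19 ft³) in storage unit 3; 7 ft³ remain.
Put B9 (52 ft³) in storage unit 5; 23 ft³ remain.
Put B10 (51 ft³) in storage unit 6; 24 ft³ remain.
Put B11 (46 ft³) in storage unit 7; 29 ft³ remain.
Put B12 (9 ft³) in storage unit 2; 8 ft³ remain.
Put B13 (12 ft³) in storage unit 4; 11 ft³ remain.
Put B14 (13 ft³) in storage unit 5; 10 ft³ remain.
Put B15 (19 ft³) in storage unit 6; 5 ft³ remain.

7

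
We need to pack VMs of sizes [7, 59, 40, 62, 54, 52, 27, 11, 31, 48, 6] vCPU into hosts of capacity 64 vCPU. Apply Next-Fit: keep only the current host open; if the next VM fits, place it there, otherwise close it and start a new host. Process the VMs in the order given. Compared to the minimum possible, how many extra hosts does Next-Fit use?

2

Next-Fit: [7] [59] [40] [62] [54] [52] [27,11] [31] [48,6] → 9 hosts.
Total size 397 vCPU; any packing needs at least ⌈397/64⌉ = 7 hosts.
An optimal packing achieves that bound: [62] [59] [54,7] [52,11] [48,6] [40] [31,27] → 7 hosts.
Excess: 9 − 7 = 2.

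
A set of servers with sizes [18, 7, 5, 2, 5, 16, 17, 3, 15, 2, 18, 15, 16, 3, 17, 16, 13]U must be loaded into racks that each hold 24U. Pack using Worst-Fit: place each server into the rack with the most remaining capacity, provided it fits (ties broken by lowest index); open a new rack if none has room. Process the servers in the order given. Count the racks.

11 racks

18U → rack 1 (remaining 6U)
7U → rack 2 (remaining 17U)
5U → rack 2 (remaining 12U)
2U → rack 2 (remaining 10U)
5U → rack 2 (remaining 5U)
16U → rack 3 (remaining 8U)
17U → rack 4 (remaining 7U)
3U → rack 3 (remaining 5U)
15U → rack 5 (remaining 9U)
2U → rack 5 (remaining 7U)
18U → rack 6 (remaining 6U)
15U → rack 7 (remaining 9U)
16U → rack 8 (remaining 8U)
3U → rack 7 (remaining 6U)
17U → rack 9 (remaining 7U)
16U → rack 10 (remaining 8U)
13U → rack 11 (remaining 11U)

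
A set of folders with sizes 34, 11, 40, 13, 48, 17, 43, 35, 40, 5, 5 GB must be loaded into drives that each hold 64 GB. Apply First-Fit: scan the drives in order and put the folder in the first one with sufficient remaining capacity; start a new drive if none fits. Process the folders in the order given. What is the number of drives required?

Put 34 GB in drive 1; 30 GB remain.
Put 11 GB in drive 1; 19 GB remain.
Put 40 GB in drive 2; 24 GB remain.
Put 13 GB in drive 1; 6 GB remain.
Put 48 GB in drive 3; 16 GB remain.
Put 17 GB in drive 2; 7 GB remain.
Put 43 GB in drive 4; 21 GB remain.
Put 35 GB in drive 5; 29 GB remain.
Put 40 GB in drive 6; 24 GB remain.
Put 5 GB in drive 1; 1 GB remain.
Put 5 GB in drive 2; 2 GB remain.

6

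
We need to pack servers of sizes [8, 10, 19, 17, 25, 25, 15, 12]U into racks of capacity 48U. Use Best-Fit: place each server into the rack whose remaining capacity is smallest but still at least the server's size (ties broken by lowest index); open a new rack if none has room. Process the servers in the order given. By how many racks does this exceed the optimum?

1

Best-Fit: [8,10,19] [17,25] [25,15] [12] → 4 racks.
Total size 131U; any packing needs at least ⌈131/48⌉ = 3 racks.
An optimal packing achieves that bound: [25,19] [25,17] [15,12,10,8] → 3 racks.
Excess: 4 − 3 = 1.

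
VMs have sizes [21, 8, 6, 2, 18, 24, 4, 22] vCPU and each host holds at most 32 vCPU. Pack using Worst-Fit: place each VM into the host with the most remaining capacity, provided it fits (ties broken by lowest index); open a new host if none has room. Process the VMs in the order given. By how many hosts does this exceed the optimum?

Worst-Fit: [21,8] [6,2,18] [24,4] [22] → 4 hosts.
Total size 105 vCPU; any packing needs at least ⌈105/32⌉ = 4 hosts.
So 4 is already optimal.

0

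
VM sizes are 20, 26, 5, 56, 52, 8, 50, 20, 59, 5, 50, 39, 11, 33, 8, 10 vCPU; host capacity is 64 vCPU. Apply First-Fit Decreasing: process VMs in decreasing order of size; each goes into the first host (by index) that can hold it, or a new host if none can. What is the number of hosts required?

8 hosts

Sorted descending: 59, 56, 52, 50, 50, 39, 33, 26, 20, 20, 11, 10, 8, 8, 5, 5.
Put 59 vCPU in host 1; 5 vCPU remain.
Put 56 vCPU in host 2; 8 vCPU remain.
Put 52 vCPU in host 3; 12 vCPU remain.
Put 50 vCPU in host 4; 14 vCPU remain.
Put 50 vCPU in host 5; 14 vCPU remain.
Put 39 vCPU in host 6; 25 vCPU remain.
Put 33 vCPU in host 7; 31 vCPU remain.
Put 26 vCPU in host 7; 5 vCPU remain.
Put 20 vCPU in host 6; 5 vCPU remain.
Put 20 vCPU in host 8; 44 vCPU remain.
Put 11 vCPU in host 3; 1 vCPU remain.
Put 10 vCPU in host 4; 4 vCPU remain.
Put 8 vCPU in host 2; 0 vCPU remain.
Put 8 vCPU in host 5; 6 vCPU remain.
Put 5 vCPU in host 1; 0 vCPU remain.
Put 5 vCPU in host 5; 1 vCPU remain.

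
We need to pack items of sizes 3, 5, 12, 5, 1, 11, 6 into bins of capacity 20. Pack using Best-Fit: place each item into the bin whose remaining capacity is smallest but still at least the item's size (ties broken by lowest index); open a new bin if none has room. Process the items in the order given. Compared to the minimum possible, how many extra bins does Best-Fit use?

Best-Fit: [3,5,12] [5,1,11] [6] → 3 bins.
Total size 43; any packing needs at least ⌈43/20⌉ = 3 bins.
So 3 is already optimal.

0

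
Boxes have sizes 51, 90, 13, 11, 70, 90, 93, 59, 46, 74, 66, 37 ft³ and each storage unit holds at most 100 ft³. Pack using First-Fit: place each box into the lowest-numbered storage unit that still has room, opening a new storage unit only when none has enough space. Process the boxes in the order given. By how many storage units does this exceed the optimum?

1

First-Fit: [51,13,11] [90] [70] [90] [93] [59,37] [46] [74] [66] → 9 storage units.
8 boxes exceed 50 ft³ (half the capacity), and no two of those can share a storage unit, so at least 8 storage units are needed.
An optimal packing achieves that bound: [93] [90] [90] [74,13,11] [70] [66] [59,37] [51,46] → 8 storage units.
Excess: 9 − 8 = 1.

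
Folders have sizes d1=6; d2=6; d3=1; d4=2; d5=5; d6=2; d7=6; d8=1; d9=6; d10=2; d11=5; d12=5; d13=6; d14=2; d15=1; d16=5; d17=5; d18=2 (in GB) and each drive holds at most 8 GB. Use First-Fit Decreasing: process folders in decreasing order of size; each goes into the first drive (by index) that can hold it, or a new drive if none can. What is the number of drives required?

Sorted descending: 6, 6, 6, 6, 6, 5, 5, 5, 5, 5, 2, 2, 2, 2, 2, 1, 1, 1.
drive 1: place 6 GB, 2 GB left
drive 2: place 6 GB, 2 GB left
drive 3: place 6 GB, 2 GB left
drive 4: place 6 GB, 2 GB left
drive 5: place 6 GB, 2 GB left
drive 6: place 5 GB, 3 GB left
drive 7: place 5 GB, 3 GB left
drive 8: place 5 GB, 3 GB left
drive 9: place 5 GB, 3 GB left
drive 10: place 5 GB, 3 GB left
drive 1: place 2 GB, 0 GB left
drive 2: place 2 GB, 0 GB left
drive 3: place 2 GB, 0 GB left
drive 4: place 2 GB, 0 GB left
drive 5: place 2 GB, 0 GB left
drive 6: place 1 GB, 2 GB left
drive 6: place 1 GB, 1 GB left
drive 6: place 1 GB, 0 GB left
Final drives: [6,2] [6,2] [6,2] [6,2] [6,2] [5,1,1,1] [5] [5] [5] [5].

10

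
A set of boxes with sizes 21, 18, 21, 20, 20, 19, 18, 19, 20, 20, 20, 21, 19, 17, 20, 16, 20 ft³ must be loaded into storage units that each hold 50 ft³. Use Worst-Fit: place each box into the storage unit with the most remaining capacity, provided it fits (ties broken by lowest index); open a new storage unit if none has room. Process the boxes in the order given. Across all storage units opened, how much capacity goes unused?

121

Put 21 ft³ in storage unit 1; 29 ft³ remain.
Put 18 ft³ in storage unit 1; 11 ft³ remain.
Put 21 ft³ in storage unit 2; 29 ft³ remain.
Put 20 ft³ in storage unit 2; 9 ft³ remain.
Put 20 ft³ in storage unit 3; 30 ft³ remain.
Put 19 ft³ in storage unit 3; 11 ft³ remain.
Put 18 ft³ in storage unit 4; 32 ft³ remain.
Put 19 ft³ in storage unit 4; 13 ft³ remain.
Put 20 ft³ in storage unit 5; 30 ft³ remain.
Put 20 ft³ in storage unit 5; 10 ft³ remain.
Put 20 ft³ in storage unit 6; 30 ft³ remain.
Put 21 ft³ in storage unit 6; 9 ft³ remain.
Put 19 ft³ in storage unit 7; 31 ft³ remain.
Put 17 ft³ in storage unit 7; 14 ft³ remain.
Put 20 ft³ in storage unit 8; 30 ft³ remain.
Put 16 ft³ in storage unit 8; 14 ft³ remain.
Put 20 ft³ in storage unit 9; 30 ft³ remain.
9 storage units × 50 ft³ = 450 ft³; used 329 ft³; unused 121 ft³.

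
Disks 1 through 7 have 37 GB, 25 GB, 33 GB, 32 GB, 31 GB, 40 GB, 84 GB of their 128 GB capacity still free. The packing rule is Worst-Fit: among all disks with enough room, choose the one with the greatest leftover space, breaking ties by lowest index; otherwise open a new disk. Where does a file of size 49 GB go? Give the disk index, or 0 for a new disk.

Disks with room: disk 7 (84 GB).
Most room is disk 7 with 84 GB free.

7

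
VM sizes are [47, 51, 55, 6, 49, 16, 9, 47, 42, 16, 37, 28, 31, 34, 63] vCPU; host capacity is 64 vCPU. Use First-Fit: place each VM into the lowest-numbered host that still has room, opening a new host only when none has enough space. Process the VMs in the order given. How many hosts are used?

10 hosts

host 1: place 47 vCPU, 17 vCPU left
host 2: place 51 vCPU, 13 vCPU left
host 3: place 55 vCPU, 9 vCPU left
host 1: place 6 vCPU, 11 vCPU left
host 4: place 49 vCPU, 15 vCPU left
host 5: place 16 vCPU, 48 vCPU left
host 1: place 9 vCPU, 2 vCPU left
host 5: place 47 vCPU, 1 vCPU left
host 6: place 42 vCPU, 22 vCPU left
host 6: place 16 vCPU, 6 vCPU left
host 7: place 37 vCPU, 27 vCPU left
host 8: place 28 vCPU, 36 vCPU left
host 8: place 31 vCPU, 5 vCPU left
host 9: place 34 vCPU, 30 vCPU left
host 10: place 63 vCPU, 1 vCPU left
Final hosts: [47,6,9] [51] [55] [49] [16,47] [42,16] [37] [28,31] [34] [63].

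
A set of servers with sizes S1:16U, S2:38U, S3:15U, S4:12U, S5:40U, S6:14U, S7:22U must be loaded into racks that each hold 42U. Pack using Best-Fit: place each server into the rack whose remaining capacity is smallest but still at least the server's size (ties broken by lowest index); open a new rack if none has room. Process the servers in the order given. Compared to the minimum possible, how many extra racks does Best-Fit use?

Best-Fit: [16,15] [38] [12,14] [40] [22] → 5 racks.
Total size 157U; any packing needs at least ⌈157/42⌉ = 4 racks.
An optimal packing achieves that bound: [40] [38] [22,16] [15,14,12] → 4 racks.
Excess: 5 − 4 = 1.

1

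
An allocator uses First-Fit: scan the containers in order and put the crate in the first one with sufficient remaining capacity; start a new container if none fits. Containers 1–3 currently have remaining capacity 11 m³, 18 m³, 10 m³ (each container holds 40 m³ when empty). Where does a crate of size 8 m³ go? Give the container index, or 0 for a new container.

Containers with room: container 1 (11 m³), container 2 (18 m³), container 3 (10 m³).
The first with room is container 1.

1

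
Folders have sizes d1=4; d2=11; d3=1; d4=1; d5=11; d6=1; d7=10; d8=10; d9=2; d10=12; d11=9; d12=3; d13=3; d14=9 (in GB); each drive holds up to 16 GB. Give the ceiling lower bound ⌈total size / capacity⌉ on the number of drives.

6 drives

Total size = 4 + 11 + 1 + 1 + 11 + 1 + 10 + 10 + 2 + 12 + 9 + 3 + 3 + 9 = 87 GB.
⌈87 / 16⌉ = 6.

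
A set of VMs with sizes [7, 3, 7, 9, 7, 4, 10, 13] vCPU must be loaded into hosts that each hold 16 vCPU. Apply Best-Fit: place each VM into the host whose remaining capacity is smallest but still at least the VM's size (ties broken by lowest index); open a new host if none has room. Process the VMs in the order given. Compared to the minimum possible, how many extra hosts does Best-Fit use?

1

Best-Fit: [7,3,4] [7,9] [7] [10] [13] → 5 hosts.
Total size 60 vCPU; any packing needs at least ⌈60/16⌉ = 4 hosts.
An optimal packing achieves that bound: [13,3] [10,4] [9,7] [7,7] → 4 hosts.
Excess: 5 − 4 = 1.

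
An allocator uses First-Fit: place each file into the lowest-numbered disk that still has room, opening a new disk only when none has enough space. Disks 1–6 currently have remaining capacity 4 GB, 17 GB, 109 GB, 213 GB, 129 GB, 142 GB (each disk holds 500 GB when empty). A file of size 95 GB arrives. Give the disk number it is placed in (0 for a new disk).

3

Disks with room: disk 3 (109 GB), disk 4 (213 GB), disk 5 (129 GB), disk 6 (142 GB).
The first with room is disk 3.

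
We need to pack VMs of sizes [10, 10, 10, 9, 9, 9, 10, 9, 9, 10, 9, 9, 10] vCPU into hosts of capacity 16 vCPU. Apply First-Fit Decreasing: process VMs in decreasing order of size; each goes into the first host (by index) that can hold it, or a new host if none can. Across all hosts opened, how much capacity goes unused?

85

Sorted descending: 10, 10, 10, 10, 10, 10, 9, 9, 9, 9, 9, 9, 9.
host 1: place 10 vCPU, 6 vCPU left
host 2: place 10 vCPU, 6 vCPU left
host 3: place 10 vCPU, 6 vCPU left
host 4: place 10 vCPU, 6 vCPU left
host 5: place 10 vCPU, 6 vCPU left
host 6: place 10 vCPU, 6 vCPU left
host 7: place 9 vCPU, 7 vCPU left
host 8: place 9 vCPU, 7 vCPU left
host 9: place 9 vCPU, 7 vCPU left
host 10: place 9 vCPU, 7 vCPU left
host 11: place 9 vCPU, 7 vCPU left
host 12: place 9 vCPU, 7 vCPU left
host 13: place 9 vCPU, 7 vCPU left
13 hosts × 16 vCPU = 208 vCPU; used 123 vCPU; unused 85 vCPU.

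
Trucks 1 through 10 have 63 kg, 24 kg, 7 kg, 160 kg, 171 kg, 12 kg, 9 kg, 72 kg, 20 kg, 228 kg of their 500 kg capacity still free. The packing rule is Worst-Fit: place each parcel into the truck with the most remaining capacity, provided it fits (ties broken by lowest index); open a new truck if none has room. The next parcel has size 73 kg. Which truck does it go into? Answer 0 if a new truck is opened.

Trucks with room: truck 4 (160 kg), truck 5 (171 kg), truck 10 (228 kg).
Most room is truck 10 with 228 kg free.

10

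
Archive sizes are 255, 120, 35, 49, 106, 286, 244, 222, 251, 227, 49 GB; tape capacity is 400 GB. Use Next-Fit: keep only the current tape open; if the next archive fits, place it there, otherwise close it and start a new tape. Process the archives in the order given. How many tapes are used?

tape 1: place 255 GB, 145 GB left
tape 1: place 120 GB, 25 GB left
tape 2: place 35 GB, 365 GB left
tape 2: place 49 GB, 316 GB left
tape 2: place 106 GB, 210 GB left
tape 3: place 286 GB, 114 GB left
tape 4: place 244 GB, 156 GB left
tape 5: place 222 GB, 178 GB left
tape 6: place 251 GB, 149 GB left
tape 7: place 227 GB, 173 GB left
tape 7: place 49 GB, 124 GB left

7 tapes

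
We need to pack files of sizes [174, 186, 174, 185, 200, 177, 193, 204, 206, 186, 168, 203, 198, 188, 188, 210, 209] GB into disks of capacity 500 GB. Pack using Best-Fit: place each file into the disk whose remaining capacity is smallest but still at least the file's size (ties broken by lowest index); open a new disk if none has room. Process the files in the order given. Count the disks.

Put 174 GB in disk 1; 326 GB remain.
Put 186 GB in disk 1; 140 GB remain.
Put 174 GB in disk 2; 326 GB remain.
Put 185 GB in disk 2; 141 GB remain.
Put 200 GB in disk 3; 300 GB remain.
Put 177 GB in disk 3; 123 GB remain.
Put 193 GB in disk 4; 307 GB remain.
Put 204 GB in disk 4; 103 GB remain.
Put 206 GB in disk 5; 294 GB remain.
Put 186 GB in disk 5; 108 GB remain.
Put 168 GB in disk 6; 332 GB remain.
Put 203 GB in disk 6; 129 GB remain.
Put 198 GB in disk 7; 302 GB remain.
Put 188 GB in disk 7; 114 GB remain.
Put 188 GB in disk 8; 312 GB remain.
Put 210 GB in disk 8; 102 GB remain.
Put 209 GB in disk 9; 291 GB remain.
Final disks: [174,186] [174,185] [200,177] [193,204] [206,186] [168,203] [198,188] [188,210] [209].

9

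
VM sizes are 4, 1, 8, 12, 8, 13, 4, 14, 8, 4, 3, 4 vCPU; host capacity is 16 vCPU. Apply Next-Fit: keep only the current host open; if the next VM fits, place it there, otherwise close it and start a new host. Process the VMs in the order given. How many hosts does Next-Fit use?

8 hosts

host 1: place 4 vCPU, 12 vCPU left
host 1: place 1 vCPU, 11 vCPU left
host 1: place 8 vCPU, 3 vCPU left
host 2: place 12 vCPU, 4 vCPU left
host 3: place 8 vCPU, 8 vCPU left
host 4: place 13 vCPU, 3 vCPU left
host 5: place 4 vCPU, 12 vCPU left
host 6: place 14 vCPU, 2 vCPU left
host 7: place 8 vCPU, 8 vCPU left
host 7: place 4 vCPU, 4 vCPU left
host 7: place 3 vCPU, 1 vCPU left
host 8: place 4 vCPU, 12 vCPU left
Final hosts: [4,1,8] [12] [8] [13] [4] [14] [8,4,3] [4].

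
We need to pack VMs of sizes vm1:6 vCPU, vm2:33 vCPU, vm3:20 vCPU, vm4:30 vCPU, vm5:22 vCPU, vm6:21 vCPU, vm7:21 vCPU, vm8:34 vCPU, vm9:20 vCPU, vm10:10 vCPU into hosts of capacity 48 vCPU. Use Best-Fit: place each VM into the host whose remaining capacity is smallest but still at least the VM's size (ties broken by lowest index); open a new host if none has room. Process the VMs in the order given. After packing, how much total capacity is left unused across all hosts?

71

host 1: place vm1 (6 vCPU), 42 vCPU left
host 1: place vm2 (33 vCPU), 9 vCPU left
host 2: place vm3 (20 vCPU), 28 vCPU left
host 3: place vm4 (30 vCPU), 18 vCPU left
host 2: place vm5 (22 vCPU), 6 vCPU left
host 4: place vm6 (21 vCPU), 27 vCPU left
host 4: place vm7 (21 vCPU), 6 vCPU left
host 5: place vm8 (34 vCPU), 14 vCPU left
host 6: place vm9 (20 vCPU), 28 vCPU left
host 5: place vm10 (10 vCPU), 4 vCPU left
6 hosts × 48 vCPU = 288 vCPU; used 217 vCPU; unused 71 vCPU.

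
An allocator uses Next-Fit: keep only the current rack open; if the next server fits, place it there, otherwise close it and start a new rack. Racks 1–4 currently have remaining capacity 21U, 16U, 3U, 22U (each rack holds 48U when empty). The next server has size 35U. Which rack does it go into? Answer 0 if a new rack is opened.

Next-Fit only looks at rack 4, which has 22U free.
35U does not fit, so a new rack is opened.

0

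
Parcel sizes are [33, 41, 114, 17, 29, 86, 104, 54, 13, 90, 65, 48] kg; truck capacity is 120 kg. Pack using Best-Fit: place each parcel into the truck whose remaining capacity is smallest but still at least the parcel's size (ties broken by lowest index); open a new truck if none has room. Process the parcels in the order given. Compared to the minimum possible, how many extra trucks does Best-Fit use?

Best-Fit: [33,41,17,29] [114] [86] [104,13] [54,65] [90] [48] → 7 trucks.
Total size 694 kg; any packing needs at least ⌈694/120⌉ = 6 trucks.
An optimal packing achieves that bound: [114] [104,13] [90,29] [86,33] [65,54] [48,41,17] → 6 trucks.
Excess: 7 − 6 = 1.

1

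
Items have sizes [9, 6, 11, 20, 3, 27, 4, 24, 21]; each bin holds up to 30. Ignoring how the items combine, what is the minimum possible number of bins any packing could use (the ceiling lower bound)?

5 bins

Total size = 9 + 6 + 11 + 20 + 3 + 27 + 4 + 24 + 21 = 125.
⌈125 / 30⌉ = 5.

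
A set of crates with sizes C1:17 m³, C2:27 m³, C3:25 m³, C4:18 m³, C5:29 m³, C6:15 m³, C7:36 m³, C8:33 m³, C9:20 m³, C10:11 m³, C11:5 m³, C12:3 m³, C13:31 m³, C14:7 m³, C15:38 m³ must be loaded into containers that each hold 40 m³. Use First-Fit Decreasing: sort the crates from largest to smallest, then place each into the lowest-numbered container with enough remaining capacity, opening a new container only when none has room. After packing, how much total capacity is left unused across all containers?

45

Sorted descending: 38, 36, 33, 31, 29, 27, 25, 20, 18, 17, 15, 11, 7, 5, 3.
container 1: place 38 m³, 2 m³ left
container 2: place 36 m³, 4 m³ left
container 3: place 33 m³, 7 m³ left
container 4: place 31 m³, 9 m³ left
container 5: place 29 m³, 11 m³ left
container 6: place 27 m³, 13 m³ left
container 7: place 25 m³, 15 m³ left
container 8: place 20 m³, 20 m³ left
container 8: place 18 m³, 2 m³ left
container 9: place 17 m³, 23 m³ left
container 7: place 15 m³, 0 m³ left
container 5: place 11 m³, 0 m³ left
container 3: place 7 m³, 0 m³ left
container 4: place 5 m³, 4 m³ left
container 2: place 3 m³, 1 m³ left
9 containers × 40 m³ = 360 m³; used 315 m³; unused 45 m³.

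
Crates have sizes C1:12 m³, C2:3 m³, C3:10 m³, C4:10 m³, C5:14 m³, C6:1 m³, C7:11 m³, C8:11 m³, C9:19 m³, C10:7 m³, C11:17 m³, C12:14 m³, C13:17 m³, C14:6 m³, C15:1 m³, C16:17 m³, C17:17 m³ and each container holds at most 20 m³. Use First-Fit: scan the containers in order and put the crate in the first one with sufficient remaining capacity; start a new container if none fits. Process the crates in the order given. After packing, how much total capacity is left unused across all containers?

33

Put C1 (12 m³) in container 1; 8 m³ remain.
Put C2 (3 m³) in container 1; 5 m³ remain.
Put C3 (10 m³) in container 2; 10 m³ remain.
Put C4 (10 m³) in container 2; 0 m³ remain.
Put C5 (14 m³) in container 3; 6 m³ remain.
Put C6 (1 m³) in container 1; 4 m³ remain.
Put C7 (11 m³) in container 4; 9 m³ remain.
Put C8 (11 m³) in container 5; 9 m³ remain.
Put C9 (19 m³) in container 6; 1 m³ remain.
Put C10 (7 m³) in container 4; 2 m³ remain.
Put C11 (17 m³) in container 7; 3 m³ remain.
Put C12 (14 m³) in container 8; 6 m³ remain.
Put C13 (17 m³) in container 9; 3 m³ remain.
Put C14 (6 m³) in container 3; 0 m³ remain.
Put C15 (1 m³) in container 1; 3 m³ remain.
Put C16 (17 m³) in container 10; 3 m³ remain.
Put C17 (17 m³) in container 11; 3 m³ remain.
11 containers × 20 m³ = 220 m³; used 187 m³; unused 33 m³.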